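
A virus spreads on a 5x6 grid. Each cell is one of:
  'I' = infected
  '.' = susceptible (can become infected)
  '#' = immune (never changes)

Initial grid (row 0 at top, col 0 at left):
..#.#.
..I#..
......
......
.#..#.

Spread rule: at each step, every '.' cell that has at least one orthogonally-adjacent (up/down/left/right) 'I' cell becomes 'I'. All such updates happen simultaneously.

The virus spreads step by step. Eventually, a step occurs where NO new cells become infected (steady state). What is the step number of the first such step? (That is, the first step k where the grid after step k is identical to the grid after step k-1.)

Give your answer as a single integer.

Step 0 (initial): 1 infected
Step 1: +2 new -> 3 infected
Step 2: +5 new -> 8 infected
Step 3: +6 new -> 14 infected
Step 4: +5 new -> 19 infected
Step 5: +3 new -> 22 infected
Step 6: +2 new -> 24 infected
Step 7: +0 new -> 24 infected

Answer: 7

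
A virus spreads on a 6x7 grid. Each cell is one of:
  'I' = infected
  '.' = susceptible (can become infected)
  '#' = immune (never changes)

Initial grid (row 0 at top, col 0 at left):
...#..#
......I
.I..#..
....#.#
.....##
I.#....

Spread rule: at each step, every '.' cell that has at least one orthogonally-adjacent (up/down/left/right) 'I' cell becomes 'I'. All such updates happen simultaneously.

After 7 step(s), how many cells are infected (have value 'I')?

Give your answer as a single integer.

Answer: 33

Derivation:
Step 0 (initial): 3 infected
Step 1: +8 new -> 11 infected
Step 2: +10 new -> 21 infected
Step 3: +7 new -> 28 infected
Step 4: +1 new -> 29 infected
Step 5: +2 new -> 31 infected
Step 6: +1 new -> 32 infected
Step 7: +1 new -> 33 infected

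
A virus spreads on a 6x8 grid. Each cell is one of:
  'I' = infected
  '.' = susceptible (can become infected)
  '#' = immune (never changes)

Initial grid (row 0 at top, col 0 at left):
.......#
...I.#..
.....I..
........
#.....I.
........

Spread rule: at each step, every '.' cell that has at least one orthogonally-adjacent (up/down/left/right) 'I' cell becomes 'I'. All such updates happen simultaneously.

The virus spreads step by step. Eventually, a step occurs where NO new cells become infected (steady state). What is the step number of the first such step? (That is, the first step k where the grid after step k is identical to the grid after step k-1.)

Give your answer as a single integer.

Answer: 8

Derivation:
Step 0 (initial): 3 infected
Step 1: +11 new -> 14 infected
Step 2: +12 new -> 26 infected
Step 3: +9 new -> 35 infected
Step 4: +5 new -> 40 infected
Step 5: +3 new -> 43 infected
Step 6: +1 new -> 44 infected
Step 7: +1 new -> 45 infected
Step 8: +0 new -> 45 infected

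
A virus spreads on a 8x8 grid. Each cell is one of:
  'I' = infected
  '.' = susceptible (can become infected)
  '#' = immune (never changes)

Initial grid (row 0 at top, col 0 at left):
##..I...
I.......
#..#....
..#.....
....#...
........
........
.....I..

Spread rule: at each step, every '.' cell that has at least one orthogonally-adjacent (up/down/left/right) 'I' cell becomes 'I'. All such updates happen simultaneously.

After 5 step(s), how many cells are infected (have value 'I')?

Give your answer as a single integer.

Step 0 (initial): 3 infected
Step 1: +7 new -> 10 infected
Step 2: +12 new -> 22 infected
Step 3: +12 new -> 34 infected
Step 4: +11 new -> 45 infected
Step 5: +10 new -> 55 infected

Answer: 55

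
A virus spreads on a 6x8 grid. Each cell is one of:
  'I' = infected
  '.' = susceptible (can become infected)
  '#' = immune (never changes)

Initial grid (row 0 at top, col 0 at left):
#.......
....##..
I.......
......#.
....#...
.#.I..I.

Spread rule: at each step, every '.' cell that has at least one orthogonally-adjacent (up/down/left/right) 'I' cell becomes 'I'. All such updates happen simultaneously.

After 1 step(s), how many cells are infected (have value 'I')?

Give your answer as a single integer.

Step 0 (initial): 3 infected
Step 1: +9 new -> 12 infected

Answer: 12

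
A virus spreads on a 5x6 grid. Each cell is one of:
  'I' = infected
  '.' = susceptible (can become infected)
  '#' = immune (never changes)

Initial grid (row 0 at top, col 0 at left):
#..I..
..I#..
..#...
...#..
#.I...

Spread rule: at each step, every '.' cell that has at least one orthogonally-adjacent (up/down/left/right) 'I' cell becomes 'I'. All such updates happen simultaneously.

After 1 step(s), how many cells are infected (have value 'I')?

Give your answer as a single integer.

Step 0 (initial): 3 infected
Step 1: +6 new -> 9 infected

Answer: 9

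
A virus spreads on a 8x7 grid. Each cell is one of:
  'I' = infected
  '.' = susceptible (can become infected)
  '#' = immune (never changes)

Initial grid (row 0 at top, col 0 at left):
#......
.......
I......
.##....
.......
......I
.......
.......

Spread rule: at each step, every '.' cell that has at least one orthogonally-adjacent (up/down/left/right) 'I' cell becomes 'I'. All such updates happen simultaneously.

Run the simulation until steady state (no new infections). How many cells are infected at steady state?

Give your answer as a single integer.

Answer: 53

Derivation:
Step 0 (initial): 2 infected
Step 1: +6 new -> 8 infected
Step 2: +8 new -> 16 infected
Step 3: +11 new -> 27 infected
Step 4: +14 new -> 41 infected
Step 5: +8 new -> 49 infected
Step 6: +4 new -> 53 infected
Step 7: +0 new -> 53 infected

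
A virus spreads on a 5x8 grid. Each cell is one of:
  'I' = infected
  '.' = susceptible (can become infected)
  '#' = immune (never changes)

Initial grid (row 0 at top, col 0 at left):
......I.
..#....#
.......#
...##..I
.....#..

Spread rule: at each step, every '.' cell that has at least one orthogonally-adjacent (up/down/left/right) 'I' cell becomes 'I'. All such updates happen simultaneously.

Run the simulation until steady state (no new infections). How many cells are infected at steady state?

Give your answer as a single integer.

Step 0 (initial): 2 infected
Step 1: +5 new -> 7 infected
Step 2: +5 new -> 12 infected
Step 3: +3 new -> 15 infected
Step 4: +3 new -> 18 infected
Step 5: +2 new -> 20 infected
Step 6: +3 new -> 23 infected
Step 7: +3 new -> 26 infected
Step 8: +3 new -> 29 infected
Step 9: +3 new -> 32 infected
Step 10: +2 new -> 34 infected
Step 11: +0 new -> 34 infected

Answer: 34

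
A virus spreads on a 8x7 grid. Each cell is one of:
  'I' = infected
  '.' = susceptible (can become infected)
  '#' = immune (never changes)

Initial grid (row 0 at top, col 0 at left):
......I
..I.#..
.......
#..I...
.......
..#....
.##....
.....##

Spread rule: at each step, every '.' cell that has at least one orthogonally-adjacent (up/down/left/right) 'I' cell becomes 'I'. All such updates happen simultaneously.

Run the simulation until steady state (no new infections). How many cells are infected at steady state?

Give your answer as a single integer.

Answer: 49

Derivation:
Step 0 (initial): 3 infected
Step 1: +10 new -> 13 infected
Step 2: +13 new -> 26 infected
Step 3: +8 new -> 34 infected
Step 4: +6 new -> 40 infected
Step 5: +5 new -> 45 infected
Step 6: +3 new -> 48 infected
Step 7: +1 new -> 49 infected
Step 8: +0 new -> 49 infected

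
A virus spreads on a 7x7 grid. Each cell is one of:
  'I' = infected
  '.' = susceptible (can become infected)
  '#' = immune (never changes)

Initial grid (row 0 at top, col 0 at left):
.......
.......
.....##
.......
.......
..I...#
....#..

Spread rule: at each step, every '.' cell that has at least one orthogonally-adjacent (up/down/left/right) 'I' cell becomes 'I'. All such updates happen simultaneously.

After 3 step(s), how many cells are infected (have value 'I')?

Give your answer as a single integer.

Answer: 19

Derivation:
Step 0 (initial): 1 infected
Step 1: +4 new -> 5 infected
Step 2: +7 new -> 12 infected
Step 3: +7 new -> 19 infected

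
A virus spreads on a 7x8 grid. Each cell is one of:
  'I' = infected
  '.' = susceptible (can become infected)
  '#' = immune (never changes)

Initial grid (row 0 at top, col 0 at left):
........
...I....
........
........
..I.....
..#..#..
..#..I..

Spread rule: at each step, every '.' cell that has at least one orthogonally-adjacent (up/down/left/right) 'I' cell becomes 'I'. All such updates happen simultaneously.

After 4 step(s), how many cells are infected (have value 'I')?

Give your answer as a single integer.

Answer: 50

Derivation:
Step 0 (initial): 3 infected
Step 1: +9 new -> 12 infected
Step 2: +16 new -> 28 infected
Step 3: +13 new -> 41 infected
Step 4: +9 new -> 50 infected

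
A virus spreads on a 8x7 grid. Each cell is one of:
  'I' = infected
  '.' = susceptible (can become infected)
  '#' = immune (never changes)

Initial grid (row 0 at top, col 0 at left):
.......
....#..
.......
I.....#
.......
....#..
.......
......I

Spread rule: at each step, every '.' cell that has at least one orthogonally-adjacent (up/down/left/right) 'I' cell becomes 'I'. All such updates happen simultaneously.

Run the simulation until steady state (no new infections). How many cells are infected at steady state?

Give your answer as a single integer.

Answer: 53

Derivation:
Step 0 (initial): 2 infected
Step 1: +5 new -> 7 infected
Step 2: +8 new -> 15 infected
Step 3: +11 new -> 26 infected
Step 4: +11 new -> 37 infected
Step 5: +8 new -> 45 infected
Step 6: +2 new -> 47 infected
Step 7: +3 new -> 50 infected
Step 8: +2 new -> 52 infected
Step 9: +1 new -> 53 infected
Step 10: +0 new -> 53 infected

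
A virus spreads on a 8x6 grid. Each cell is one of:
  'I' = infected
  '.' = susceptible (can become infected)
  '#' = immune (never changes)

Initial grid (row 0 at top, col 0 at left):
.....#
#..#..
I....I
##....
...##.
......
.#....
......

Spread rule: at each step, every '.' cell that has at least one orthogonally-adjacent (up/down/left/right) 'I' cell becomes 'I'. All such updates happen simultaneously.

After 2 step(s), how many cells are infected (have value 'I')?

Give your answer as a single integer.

Answer: 12

Derivation:
Step 0 (initial): 2 infected
Step 1: +4 new -> 6 infected
Step 2: +6 new -> 12 infected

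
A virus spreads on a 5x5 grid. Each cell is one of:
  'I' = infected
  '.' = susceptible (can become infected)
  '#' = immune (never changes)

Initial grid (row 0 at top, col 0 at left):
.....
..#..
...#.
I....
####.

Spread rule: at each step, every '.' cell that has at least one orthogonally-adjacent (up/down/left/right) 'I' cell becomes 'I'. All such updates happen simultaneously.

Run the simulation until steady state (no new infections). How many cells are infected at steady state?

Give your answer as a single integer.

Step 0 (initial): 1 infected
Step 1: +2 new -> 3 infected
Step 2: +3 new -> 6 infected
Step 3: +4 new -> 10 infected
Step 4: +2 new -> 12 infected
Step 5: +3 new -> 15 infected
Step 6: +2 new -> 17 infected
Step 7: +2 new -> 19 infected
Step 8: +0 new -> 19 infected

Answer: 19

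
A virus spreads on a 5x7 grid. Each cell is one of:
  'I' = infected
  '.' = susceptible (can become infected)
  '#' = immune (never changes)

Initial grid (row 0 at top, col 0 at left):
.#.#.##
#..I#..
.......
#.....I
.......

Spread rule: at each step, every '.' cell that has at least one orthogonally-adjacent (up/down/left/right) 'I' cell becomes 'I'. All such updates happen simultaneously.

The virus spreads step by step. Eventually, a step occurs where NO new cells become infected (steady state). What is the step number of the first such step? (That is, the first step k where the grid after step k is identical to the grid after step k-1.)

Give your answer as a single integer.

Answer: 7

Derivation:
Step 0 (initial): 2 infected
Step 1: +5 new -> 7 infected
Step 2: +9 new -> 16 infected
Step 3: +5 new -> 21 infected
Step 4: +3 new -> 24 infected
Step 5: +1 new -> 25 infected
Step 6: +1 new -> 26 infected
Step 7: +0 new -> 26 infected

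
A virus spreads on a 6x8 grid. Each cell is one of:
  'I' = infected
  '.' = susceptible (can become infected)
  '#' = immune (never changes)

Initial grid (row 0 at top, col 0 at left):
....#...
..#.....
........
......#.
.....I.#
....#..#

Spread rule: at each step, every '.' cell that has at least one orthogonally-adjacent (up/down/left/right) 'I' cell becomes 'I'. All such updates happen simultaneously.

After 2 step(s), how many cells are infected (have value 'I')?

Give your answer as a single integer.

Answer: 9

Derivation:
Step 0 (initial): 1 infected
Step 1: +4 new -> 5 infected
Step 2: +4 new -> 9 infected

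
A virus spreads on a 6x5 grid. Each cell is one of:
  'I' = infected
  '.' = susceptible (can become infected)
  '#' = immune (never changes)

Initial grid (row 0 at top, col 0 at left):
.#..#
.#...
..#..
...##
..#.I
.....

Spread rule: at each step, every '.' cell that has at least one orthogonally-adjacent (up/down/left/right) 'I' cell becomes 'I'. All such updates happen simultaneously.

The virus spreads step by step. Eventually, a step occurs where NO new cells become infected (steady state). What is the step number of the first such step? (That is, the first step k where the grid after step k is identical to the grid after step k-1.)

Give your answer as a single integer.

Answer: 11

Derivation:
Step 0 (initial): 1 infected
Step 1: +2 new -> 3 infected
Step 2: +1 new -> 4 infected
Step 3: +1 new -> 5 infected
Step 4: +1 new -> 6 infected
Step 5: +2 new -> 8 infected
Step 6: +2 new -> 10 infected
Step 7: +3 new -> 13 infected
Step 8: +1 new -> 14 infected
Step 9: +1 new -> 15 infected
Step 10: +1 new -> 16 infected
Step 11: +0 new -> 16 infected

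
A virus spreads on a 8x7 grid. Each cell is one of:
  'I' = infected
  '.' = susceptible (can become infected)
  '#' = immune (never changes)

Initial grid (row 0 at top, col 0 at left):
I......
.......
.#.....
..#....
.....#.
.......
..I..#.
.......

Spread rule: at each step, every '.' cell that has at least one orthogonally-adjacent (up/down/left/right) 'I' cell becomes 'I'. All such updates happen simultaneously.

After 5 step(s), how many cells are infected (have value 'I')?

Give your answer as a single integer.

Answer: 42

Derivation:
Step 0 (initial): 2 infected
Step 1: +6 new -> 8 infected
Step 2: +10 new -> 18 infected
Step 3: +9 new -> 27 infected
Step 4: +9 new -> 36 infected
Step 5: +6 new -> 42 infected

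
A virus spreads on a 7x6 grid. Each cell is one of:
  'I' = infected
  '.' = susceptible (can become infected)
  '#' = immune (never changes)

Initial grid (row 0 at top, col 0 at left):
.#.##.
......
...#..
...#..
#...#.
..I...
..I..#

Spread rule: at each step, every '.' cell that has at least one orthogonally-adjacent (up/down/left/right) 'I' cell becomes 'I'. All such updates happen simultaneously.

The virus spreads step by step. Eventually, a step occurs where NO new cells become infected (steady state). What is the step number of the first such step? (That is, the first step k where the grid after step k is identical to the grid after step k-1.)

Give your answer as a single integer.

Step 0 (initial): 2 infected
Step 1: +5 new -> 7 infected
Step 2: +7 new -> 14 infected
Step 3: +3 new -> 17 infected
Step 4: +4 new -> 21 infected
Step 5: +5 new -> 26 infected
Step 6: +4 new -> 30 infected
Step 7: +3 new -> 33 infected
Step 8: +1 new -> 34 infected
Step 9: +0 new -> 34 infected

Answer: 9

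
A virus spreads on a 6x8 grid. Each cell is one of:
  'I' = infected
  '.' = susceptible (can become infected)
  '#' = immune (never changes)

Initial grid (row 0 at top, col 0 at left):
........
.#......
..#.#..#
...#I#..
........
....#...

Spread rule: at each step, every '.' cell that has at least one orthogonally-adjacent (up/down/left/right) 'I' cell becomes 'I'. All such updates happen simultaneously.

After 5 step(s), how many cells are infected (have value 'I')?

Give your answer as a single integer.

Answer: 20

Derivation:
Step 0 (initial): 1 infected
Step 1: +1 new -> 2 infected
Step 2: +2 new -> 4 infected
Step 3: +4 new -> 8 infected
Step 4: +6 new -> 14 infected
Step 5: +6 new -> 20 infected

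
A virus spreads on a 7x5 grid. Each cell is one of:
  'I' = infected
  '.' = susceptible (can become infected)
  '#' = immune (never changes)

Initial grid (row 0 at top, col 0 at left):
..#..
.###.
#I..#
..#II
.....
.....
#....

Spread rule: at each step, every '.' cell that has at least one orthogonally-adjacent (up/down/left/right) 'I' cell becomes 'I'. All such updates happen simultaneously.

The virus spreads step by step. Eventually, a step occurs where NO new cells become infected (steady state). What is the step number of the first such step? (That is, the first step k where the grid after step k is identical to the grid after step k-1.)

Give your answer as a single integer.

Step 0 (initial): 3 infected
Step 1: +5 new -> 8 infected
Step 2: +5 new -> 13 infected
Step 3: +5 new -> 18 infected
Step 4: +3 new -> 21 infected
Step 5: +0 new -> 21 infected

Answer: 5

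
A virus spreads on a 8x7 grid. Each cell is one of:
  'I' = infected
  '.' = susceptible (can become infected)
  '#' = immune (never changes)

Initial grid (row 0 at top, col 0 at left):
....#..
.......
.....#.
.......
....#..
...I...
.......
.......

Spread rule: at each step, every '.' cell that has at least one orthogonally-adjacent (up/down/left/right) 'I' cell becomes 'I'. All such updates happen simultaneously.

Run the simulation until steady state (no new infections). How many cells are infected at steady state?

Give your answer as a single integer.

Step 0 (initial): 1 infected
Step 1: +4 new -> 5 infected
Step 2: +7 new -> 12 infected
Step 3: +11 new -> 23 infected
Step 4: +11 new -> 34 infected
Step 5: +8 new -> 42 infected
Step 6: +5 new -> 47 infected
Step 7: +4 new -> 51 infected
Step 8: +2 new -> 53 infected
Step 9: +0 new -> 53 infected

Answer: 53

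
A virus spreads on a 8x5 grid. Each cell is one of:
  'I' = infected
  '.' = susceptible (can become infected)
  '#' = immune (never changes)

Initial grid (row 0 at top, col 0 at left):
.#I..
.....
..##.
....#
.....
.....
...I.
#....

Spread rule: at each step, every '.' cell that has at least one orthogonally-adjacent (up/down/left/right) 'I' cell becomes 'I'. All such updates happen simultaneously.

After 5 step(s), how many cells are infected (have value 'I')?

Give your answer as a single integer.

Step 0 (initial): 2 infected
Step 1: +6 new -> 8 infected
Step 2: +9 new -> 17 infected
Step 3: +9 new -> 26 infected
Step 4: +7 new -> 33 infected
Step 5: +2 new -> 35 infected

Answer: 35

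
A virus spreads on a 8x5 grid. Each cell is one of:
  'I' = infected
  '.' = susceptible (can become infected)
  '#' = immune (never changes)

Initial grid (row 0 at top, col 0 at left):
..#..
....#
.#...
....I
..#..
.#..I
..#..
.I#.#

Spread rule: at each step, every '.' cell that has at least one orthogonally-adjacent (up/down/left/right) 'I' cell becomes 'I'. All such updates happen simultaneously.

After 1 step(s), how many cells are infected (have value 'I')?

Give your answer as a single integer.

Step 0 (initial): 3 infected
Step 1: +7 new -> 10 infected

Answer: 10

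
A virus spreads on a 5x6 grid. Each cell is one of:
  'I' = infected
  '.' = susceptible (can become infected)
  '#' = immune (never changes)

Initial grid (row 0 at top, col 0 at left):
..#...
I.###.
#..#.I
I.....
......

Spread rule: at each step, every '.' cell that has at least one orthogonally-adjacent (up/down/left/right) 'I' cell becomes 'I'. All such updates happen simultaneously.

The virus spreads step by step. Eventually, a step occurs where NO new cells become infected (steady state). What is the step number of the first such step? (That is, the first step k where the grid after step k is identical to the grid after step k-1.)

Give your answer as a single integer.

Answer: 5

Derivation:
Step 0 (initial): 3 infected
Step 1: +7 new -> 10 infected
Step 2: +7 new -> 17 infected
Step 3: +5 new -> 22 infected
Step 4: +2 new -> 24 infected
Step 5: +0 new -> 24 infected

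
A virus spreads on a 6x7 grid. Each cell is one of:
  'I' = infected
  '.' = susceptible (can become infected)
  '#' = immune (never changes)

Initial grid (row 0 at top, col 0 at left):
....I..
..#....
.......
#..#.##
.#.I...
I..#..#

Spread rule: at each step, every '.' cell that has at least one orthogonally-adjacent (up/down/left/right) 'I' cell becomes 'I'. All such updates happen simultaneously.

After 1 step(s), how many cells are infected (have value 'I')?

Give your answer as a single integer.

Answer: 10

Derivation:
Step 0 (initial): 3 infected
Step 1: +7 new -> 10 infected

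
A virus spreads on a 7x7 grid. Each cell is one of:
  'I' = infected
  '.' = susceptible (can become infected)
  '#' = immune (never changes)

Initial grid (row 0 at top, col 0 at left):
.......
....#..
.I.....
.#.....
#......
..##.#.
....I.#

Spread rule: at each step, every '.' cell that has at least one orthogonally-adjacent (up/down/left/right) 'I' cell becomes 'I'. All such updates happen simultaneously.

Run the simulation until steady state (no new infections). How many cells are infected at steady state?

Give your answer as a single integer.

Step 0 (initial): 2 infected
Step 1: +6 new -> 8 infected
Step 2: +8 new -> 16 infected
Step 3: +10 new -> 26 infected
Step 4: +7 new -> 33 infected
Step 5: +6 new -> 39 infected
Step 6: +2 new -> 41 infected
Step 7: +1 new -> 42 infected
Step 8: +0 new -> 42 infected

Answer: 42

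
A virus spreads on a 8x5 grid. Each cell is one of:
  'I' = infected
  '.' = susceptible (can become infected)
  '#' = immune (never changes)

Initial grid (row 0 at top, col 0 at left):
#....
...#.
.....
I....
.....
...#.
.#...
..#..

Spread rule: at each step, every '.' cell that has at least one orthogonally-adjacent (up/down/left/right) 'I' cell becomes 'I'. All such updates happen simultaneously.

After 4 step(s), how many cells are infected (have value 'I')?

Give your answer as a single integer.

Answer: 22

Derivation:
Step 0 (initial): 1 infected
Step 1: +3 new -> 4 infected
Step 2: +5 new -> 9 infected
Step 3: +6 new -> 15 infected
Step 4: +7 new -> 22 infected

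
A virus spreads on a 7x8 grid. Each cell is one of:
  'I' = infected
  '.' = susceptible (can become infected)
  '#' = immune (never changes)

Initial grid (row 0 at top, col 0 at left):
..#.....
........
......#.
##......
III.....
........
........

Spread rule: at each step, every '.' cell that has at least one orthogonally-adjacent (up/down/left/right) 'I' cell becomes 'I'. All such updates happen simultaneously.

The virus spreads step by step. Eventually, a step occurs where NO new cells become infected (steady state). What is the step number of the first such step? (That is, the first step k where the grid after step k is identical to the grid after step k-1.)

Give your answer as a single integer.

Step 0 (initial): 3 infected
Step 1: +5 new -> 8 infected
Step 2: +7 new -> 15 infected
Step 3: +7 new -> 22 infected
Step 4: +8 new -> 30 infected
Step 5: +9 new -> 39 infected
Step 6: +6 new -> 45 infected
Step 7: +4 new -> 49 infected
Step 8: +2 new -> 51 infected
Step 9: +1 new -> 52 infected
Step 10: +0 new -> 52 infected

Answer: 10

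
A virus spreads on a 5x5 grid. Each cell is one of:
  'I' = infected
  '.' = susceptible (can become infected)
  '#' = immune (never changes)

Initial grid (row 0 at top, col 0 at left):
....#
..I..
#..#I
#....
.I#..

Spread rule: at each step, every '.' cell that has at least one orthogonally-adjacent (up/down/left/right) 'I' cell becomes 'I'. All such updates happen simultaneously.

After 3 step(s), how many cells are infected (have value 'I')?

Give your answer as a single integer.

Answer: 20

Derivation:
Step 0 (initial): 3 infected
Step 1: +8 new -> 11 infected
Step 2: +7 new -> 18 infected
Step 3: +2 new -> 20 infected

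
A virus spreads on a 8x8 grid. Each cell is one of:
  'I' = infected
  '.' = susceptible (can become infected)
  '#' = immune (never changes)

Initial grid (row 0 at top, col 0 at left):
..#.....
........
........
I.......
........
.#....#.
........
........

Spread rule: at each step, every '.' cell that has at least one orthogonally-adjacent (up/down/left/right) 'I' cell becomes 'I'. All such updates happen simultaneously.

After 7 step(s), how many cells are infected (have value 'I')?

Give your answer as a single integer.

Answer: 46

Derivation:
Step 0 (initial): 1 infected
Step 1: +3 new -> 4 infected
Step 2: +5 new -> 9 infected
Step 3: +6 new -> 15 infected
Step 4: +8 new -> 23 infected
Step 5: +7 new -> 30 infected
Step 6: +8 new -> 38 infected
Step 7: +8 new -> 46 infected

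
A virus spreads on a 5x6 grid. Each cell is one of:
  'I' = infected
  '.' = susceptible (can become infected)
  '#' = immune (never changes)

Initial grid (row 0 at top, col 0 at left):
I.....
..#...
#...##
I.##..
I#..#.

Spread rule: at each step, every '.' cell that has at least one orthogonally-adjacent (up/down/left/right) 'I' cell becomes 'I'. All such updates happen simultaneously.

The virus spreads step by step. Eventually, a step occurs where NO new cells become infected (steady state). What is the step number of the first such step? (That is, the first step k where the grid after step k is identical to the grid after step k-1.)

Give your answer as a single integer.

Step 0 (initial): 3 infected
Step 1: +3 new -> 6 infected
Step 2: +3 new -> 9 infected
Step 3: +2 new -> 11 infected
Step 4: +3 new -> 14 infected
Step 5: +2 new -> 16 infected
Step 6: +1 new -> 17 infected
Step 7: +0 new -> 17 infected

Answer: 7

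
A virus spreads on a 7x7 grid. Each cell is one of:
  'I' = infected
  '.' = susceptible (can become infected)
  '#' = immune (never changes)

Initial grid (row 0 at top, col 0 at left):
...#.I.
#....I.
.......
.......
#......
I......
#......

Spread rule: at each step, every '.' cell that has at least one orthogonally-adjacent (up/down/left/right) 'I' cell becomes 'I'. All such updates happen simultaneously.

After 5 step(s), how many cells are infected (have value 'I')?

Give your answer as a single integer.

Step 0 (initial): 3 infected
Step 1: +6 new -> 9 infected
Step 2: +7 new -> 16 infected
Step 3: +9 new -> 25 infected
Step 4: +13 new -> 38 infected
Step 5: +5 new -> 43 infected

Answer: 43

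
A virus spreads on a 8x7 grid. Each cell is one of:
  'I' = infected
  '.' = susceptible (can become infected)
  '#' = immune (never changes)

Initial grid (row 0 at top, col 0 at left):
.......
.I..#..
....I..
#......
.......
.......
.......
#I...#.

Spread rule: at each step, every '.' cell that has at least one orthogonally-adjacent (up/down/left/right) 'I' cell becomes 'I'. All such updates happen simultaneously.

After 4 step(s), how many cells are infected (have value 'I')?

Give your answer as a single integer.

Step 0 (initial): 3 infected
Step 1: +9 new -> 12 infected
Step 2: +15 new -> 27 infected
Step 3: +13 new -> 40 infected
Step 4: +8 new -> 48 infected

Answer: 48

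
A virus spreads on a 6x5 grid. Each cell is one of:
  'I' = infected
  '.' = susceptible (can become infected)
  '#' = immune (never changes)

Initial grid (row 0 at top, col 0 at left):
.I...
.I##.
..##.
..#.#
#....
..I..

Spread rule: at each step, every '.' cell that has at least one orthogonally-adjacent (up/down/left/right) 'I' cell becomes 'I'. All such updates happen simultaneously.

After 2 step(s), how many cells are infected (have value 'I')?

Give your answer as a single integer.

Answer: 17

Derivation:
Step 0 (initial): 3 infected
Step 1: +7 new -> 10 infected
Step 2: +7 new -> 17 infected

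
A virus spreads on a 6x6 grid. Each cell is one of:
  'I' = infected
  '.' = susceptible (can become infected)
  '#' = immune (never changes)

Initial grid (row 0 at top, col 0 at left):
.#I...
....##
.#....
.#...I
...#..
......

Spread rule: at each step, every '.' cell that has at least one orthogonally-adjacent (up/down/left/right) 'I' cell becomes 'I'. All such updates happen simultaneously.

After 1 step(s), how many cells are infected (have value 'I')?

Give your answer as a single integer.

Answer: 7

Derivation:
Step 0 (initial): 2 infected
Step 1: +5 new -> 7 infected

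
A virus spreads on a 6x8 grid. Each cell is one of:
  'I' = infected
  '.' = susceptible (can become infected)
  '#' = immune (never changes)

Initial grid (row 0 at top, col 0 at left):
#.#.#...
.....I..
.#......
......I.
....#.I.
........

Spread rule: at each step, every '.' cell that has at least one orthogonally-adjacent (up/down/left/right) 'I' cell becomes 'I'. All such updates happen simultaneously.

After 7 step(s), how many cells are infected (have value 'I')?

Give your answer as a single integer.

Answer: 43

Derivation:
Step 0 (initial): 3 infected
Step 1: +10 new -> 13 infected
Step 2: +8 new -> 21 infected
Step 3: +6 new -> 27 infected
Step 4: +5 new -> 32 infected
Step 5: +5 new -> 37 infected
Step 6: +4 new -> 41 infected
Step 7: +2 new -> 43 infected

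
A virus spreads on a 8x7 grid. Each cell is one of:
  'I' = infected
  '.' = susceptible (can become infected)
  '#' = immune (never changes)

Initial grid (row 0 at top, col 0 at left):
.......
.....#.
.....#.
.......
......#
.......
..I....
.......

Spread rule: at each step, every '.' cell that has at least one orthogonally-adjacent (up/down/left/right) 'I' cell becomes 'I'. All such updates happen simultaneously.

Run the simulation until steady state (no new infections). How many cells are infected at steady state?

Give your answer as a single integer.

Answer: 53

Derivation:
Step 0 (initial): 1 infected
Step 1: +4 new -> 5 infected
Step 2: +7 new -> 12 infected
Step 3: +8 new -> 20 infected
Step 4: +8 new -> 28 infected
Step 5: +8 new -> 36 infected
Step 6: +6 new -> 42 infected
Step 7: +5 new -> 47 infected
Step 8: +3 new -> 50 infected
Step 9: +2 new -> 52 infected
Step 10: +1 new -> 53 infected
Step 11: +0 new -> 53 infected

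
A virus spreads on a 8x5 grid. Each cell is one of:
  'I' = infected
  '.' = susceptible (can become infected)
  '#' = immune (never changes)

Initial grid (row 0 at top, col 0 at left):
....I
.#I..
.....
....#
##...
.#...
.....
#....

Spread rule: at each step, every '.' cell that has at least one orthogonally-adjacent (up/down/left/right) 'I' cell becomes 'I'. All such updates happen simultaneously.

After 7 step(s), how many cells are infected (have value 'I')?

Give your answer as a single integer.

Answer: 32

Derivation:
Step 0 (initial): 2 infected
Step 1: +5 new -> 7 infected
Step 2: +5 new -> 12 infected
Step 3: +5 new -> 17 infected
Step 4: +4 new -> 21 infected
Step 5: +3 new -> 24 infected
Step 6: +4 new -> 28 infected
Step 7: +4 new -> 32 infected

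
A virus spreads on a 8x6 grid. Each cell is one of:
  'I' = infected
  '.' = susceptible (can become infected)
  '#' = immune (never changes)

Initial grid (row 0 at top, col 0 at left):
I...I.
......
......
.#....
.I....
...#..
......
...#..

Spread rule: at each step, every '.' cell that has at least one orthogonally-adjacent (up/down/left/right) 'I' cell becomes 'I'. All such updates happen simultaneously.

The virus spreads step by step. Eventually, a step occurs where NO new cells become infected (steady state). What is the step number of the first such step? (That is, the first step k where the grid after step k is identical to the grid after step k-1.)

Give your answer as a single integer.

Answer: 8

Derivation:
Step 0 (initial): 3 infected
Step 1: +8 new -> 11 infected
Step 2: +12 new -> 23 infected
Step 3: +11 new -> 34 infected
Step 4: +6 new -> 40 infected
Step 5: +2 new -> 42 infected
Step 6: +2 new -> 44 infected
Step 7: +1 new -> 45 infected
Step 8: +0 new -> 45 infected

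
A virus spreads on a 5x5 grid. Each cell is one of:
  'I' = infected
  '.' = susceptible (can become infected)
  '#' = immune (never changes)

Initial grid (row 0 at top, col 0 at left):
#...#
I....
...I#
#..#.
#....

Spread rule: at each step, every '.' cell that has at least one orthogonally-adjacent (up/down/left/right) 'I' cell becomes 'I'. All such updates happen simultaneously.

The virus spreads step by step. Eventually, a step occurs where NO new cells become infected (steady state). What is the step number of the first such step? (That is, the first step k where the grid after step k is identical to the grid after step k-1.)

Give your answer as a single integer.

Step 0 (initial): 2 infected
Step 1: +4 new -> 6 infected
Step 2: +6 new -> 12 infected
Step 3: +3 new -> 15 infected
Step 4: +2 new -> 17 infected
Step 5: +1 new -> 18 infected
Step 6: +1 new -> 19 infected
Step 7: +0 new -> 19 infected

Answer: 7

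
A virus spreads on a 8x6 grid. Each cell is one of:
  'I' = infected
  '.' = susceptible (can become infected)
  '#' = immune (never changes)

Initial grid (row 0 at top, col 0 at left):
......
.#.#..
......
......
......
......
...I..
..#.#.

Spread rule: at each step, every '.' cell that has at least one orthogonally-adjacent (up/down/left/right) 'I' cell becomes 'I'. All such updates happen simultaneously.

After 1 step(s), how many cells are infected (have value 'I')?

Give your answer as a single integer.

Answer: 5

Derivation:
Step 0 (initial): 1 infected
Step 1: +4 new -> 5 infected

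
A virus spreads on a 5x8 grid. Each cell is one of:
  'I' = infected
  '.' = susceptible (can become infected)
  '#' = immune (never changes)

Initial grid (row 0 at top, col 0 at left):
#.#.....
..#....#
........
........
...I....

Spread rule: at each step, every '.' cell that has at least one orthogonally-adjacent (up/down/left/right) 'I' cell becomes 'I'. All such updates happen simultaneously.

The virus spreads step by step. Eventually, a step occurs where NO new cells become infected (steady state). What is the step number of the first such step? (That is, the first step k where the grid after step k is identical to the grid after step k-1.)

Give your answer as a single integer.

Step 0 (initial): 1 infected
Step 1: +3 new -> 4 infected
Step 2: +5 new -> 9 infected
Step 3: +7 new -> 16 infected
Step 4: +7 new -> 23 infected
Step 5: +6 new -> 29 infected
Step 6: +5 new -> 34 infected
Step 7: +1 new -> 35 infected
Step 8: +1 new -> 36 infected
Step 9: +0 new -> 36 infected

Answer: 9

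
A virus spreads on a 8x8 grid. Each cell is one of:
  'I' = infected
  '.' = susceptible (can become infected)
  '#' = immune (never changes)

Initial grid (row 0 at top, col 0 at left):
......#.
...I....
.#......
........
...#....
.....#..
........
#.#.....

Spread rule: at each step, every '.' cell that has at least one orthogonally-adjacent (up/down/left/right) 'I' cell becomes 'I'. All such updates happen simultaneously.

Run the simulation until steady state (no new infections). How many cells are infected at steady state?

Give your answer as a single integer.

Step 0 (initial): 1 infected
Step 1: +4 new -> 5 infected
Step 2: +7 new -> 12 infected
Step 3: +7 new -> 19 infected
Step 4: +8 new -> 27 infected
Step 5: +8 new -> 35 infected
Step 6: +7 new -> 42 infected
Step 7: +7 new -> 49 infected
Step 8: +6 new -> 55 infected
Step 9: +2 new -> 57 infected
Step 10: +1 new -> 58 infected
Step 11: +0 new -> 58 infected

Answer: 58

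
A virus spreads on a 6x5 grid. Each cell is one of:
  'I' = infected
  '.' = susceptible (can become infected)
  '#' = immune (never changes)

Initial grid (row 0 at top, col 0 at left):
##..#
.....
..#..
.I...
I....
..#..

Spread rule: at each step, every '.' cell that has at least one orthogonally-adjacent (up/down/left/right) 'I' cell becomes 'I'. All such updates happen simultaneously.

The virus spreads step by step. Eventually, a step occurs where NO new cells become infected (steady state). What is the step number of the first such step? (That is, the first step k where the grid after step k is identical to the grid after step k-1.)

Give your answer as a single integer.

Step 0 (initial): 2 infected
Step 1: +5 new -> 7 infected
Step 2: +5 new -> 12 infected
Step 3: +5 new -> 17 infected
Step 4: +5 new -> 22 infected
Step 5: +3 new -> 25 infected
Step 6: +0 new -> 25 infected

Answer: 6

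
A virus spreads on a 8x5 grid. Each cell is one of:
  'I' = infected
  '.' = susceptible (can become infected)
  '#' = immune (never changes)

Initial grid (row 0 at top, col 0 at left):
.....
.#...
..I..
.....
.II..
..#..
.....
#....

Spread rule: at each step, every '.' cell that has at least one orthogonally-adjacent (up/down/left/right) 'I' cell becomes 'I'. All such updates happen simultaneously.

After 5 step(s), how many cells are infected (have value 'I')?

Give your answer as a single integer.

Step 0 (initial): 3 infected
Step 1: +8 new -> 11 infected
Step 2: +10 new -> 21 infected
Step 3: +10 new -> 31 infected
Step 4: +5 new -> 36 infected
Step 5: +1 new -> 37 infected

Answer: 37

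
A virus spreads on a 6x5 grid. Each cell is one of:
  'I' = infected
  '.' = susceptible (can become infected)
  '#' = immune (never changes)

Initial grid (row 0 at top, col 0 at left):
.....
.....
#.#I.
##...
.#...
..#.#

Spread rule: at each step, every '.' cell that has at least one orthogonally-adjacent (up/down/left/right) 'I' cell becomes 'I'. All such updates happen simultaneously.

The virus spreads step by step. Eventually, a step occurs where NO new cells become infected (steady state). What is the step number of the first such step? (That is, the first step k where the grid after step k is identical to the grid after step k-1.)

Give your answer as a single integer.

Answer: 6

Derivation:
Step 0 (initial): 1 infected
Step 1: +3 new -> 4 infected
Step 2: +6 new -> 10 infected
Step 3: +6 new -> 16 infected
Step 4: +3 new -> 19 infected
Step 5: +1 new -> 20 infected
Step 6: +0 new -> 20 infected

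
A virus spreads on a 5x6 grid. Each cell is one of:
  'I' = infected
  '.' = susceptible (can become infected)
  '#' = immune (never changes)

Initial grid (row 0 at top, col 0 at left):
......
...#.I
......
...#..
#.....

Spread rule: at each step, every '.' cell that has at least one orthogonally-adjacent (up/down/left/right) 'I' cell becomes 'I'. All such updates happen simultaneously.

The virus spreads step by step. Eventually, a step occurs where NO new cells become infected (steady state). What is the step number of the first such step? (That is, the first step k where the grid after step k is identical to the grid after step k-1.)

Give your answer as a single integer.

Answer: 8

Derivation:
Step 0 (initial): 1 infected
Step 1: +3 new -> 4 infected
Step 2: +3 new -> 7 infected
Step 3: +4 new -> 11 infected
Step 4: +3 new -> 14 infected
Step 5: +5 new -> 19 infected
Step 6: +5 new -> 24 infected
Step 7: +3 new -> 27 infected
Step 8: +0 new -> 27 infected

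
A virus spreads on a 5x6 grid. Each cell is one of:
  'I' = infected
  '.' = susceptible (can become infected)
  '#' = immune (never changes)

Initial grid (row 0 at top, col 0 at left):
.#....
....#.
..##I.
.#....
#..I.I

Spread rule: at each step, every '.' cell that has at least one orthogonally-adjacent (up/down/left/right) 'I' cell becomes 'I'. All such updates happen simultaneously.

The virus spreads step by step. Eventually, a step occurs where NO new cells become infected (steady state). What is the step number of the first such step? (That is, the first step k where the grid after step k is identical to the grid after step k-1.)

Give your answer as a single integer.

Answer: 12

Derivation:
Step 0 (initial): 3 infected
Step 1: +6 new -> 9 infected
Step 2: +3 new -> 12 infected
Step 3: +1 new -> 13 infected
Step 4: +1 new -> 14 infected
Step 5: +1 new -> 15 infected
Step 6: +2 new -> 17 infected
Step 7: +1 new -> 18 infected
Step 8: +1 new -> 19 infected
Step 9: +2 new -> 21 infected
Step 10: +2 new -> 23 infected
Step 11: +1 new -> 24 infected
Step 12: +0 new -> 24 infected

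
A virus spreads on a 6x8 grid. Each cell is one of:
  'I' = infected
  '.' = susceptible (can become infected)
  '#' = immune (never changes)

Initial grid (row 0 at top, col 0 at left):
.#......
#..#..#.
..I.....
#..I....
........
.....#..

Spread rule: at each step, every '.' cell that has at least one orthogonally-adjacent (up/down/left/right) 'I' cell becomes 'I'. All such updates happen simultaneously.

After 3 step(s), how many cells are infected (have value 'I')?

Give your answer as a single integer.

Step 0 (initial): 2 infected
Step 1: +6 new -> 8 infected
Step 2: +9 new -> 17 infected
Step 3: +8 new -> 25 infected

Answer: 25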